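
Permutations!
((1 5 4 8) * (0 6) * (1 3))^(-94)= (1 5 4 8 3)= [0, 5, 2, 1, 8, 4, 6, 7, 3]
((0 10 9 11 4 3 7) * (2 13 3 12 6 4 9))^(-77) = [10, 1, 13, 7, 12, 5, 4, 0, 8, 11, 2, 9, 6, 3] = (0 10 2 13 3 7)(4 12 6)(9 11)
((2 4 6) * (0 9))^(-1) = (0 9)(2 6 4) = [9, 1, 6, 3, 2, 5, 4, 7, 8, 0]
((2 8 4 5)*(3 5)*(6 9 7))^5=(6 7 9)=[0, 1, 2, 3, 4, 5, 7, 9, 8, 6]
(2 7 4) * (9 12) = (2 7 4)(9 12) = [0, 1, 7, 3, 2, 5, 6, 4, 8, 12, 10, 11, 9]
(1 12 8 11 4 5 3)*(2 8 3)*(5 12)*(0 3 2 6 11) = [3, 5, 8, 1, 12, 6, 11, 7, 0, 9, 10, 4, 2] = (0 3 1 5 6 11 4 12 2 8)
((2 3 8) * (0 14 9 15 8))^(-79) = (0 2 15 14 3 8 9) = [2, 1, 15, 8, 4, 5, 6, 7, 9, 0, 10, 11, 12, 13, 3, 14]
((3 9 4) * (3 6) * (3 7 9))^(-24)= [0, 1, 2, 3, 4, 5, 6, 7, 8, 9]= (9)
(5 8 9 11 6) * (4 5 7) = (4 5 8 9 11 6 7) = [0, 1, 2, 3, 5, 8, 7, 4, 9, 11, 10, 6]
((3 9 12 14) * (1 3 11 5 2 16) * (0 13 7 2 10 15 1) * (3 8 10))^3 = (0 2 13 16 7)(1 15 10 8)(3 14)(5 12)(9 11) = [2, 15, 13, 14, 4, 12, 6, 0, 1, 11, 8, 9, 5, 16, 3, 10, 7]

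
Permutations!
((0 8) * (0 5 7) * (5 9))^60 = [0, 1, 2, 3, 4, 5, 6, 7, 8, 9] = (9)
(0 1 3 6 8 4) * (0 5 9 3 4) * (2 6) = (0 1 4 5 9 3 2 6 8) = [1, 4, 6, 2, 5, 9, 8, 7, 0, 3]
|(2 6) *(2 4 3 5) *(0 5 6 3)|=6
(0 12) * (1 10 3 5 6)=(0 12)(1 10 3 5 6)=[12, 10, 2, 5, 4, 6, 1, 7, 8, 9, 3, 11, 0]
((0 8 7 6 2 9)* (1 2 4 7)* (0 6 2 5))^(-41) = (0 5 1 8)(2 7 4 6 9) = [5, 8, 7, 3, 6, 1, 9, 4, 0, 2]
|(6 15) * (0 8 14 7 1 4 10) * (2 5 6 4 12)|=12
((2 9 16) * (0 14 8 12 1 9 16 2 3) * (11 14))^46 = [9, 11, 8, 1, 4, 5, 6, 7, 3, 14, 10, 2, 0, 13, 16, 15, 12] = (0 9 14 16 12)(1 11 2 8 3)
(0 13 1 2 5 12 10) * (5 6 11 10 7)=[13, 2, 6, 3, 4, 12, 11, 5, 8, 9, 0, 10, 7, 1]=(0 13 1 2 6 11 10)(5 12 7)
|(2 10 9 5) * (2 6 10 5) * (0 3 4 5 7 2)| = 14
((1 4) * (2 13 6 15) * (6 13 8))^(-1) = (1 4)(2 15 6 8) = [0, 4, 15, 3, 1, 5, 8, 7, 2, 9, 10, 11, 12, 13, 14, 6]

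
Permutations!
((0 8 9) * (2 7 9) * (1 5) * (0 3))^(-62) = (0 9 2)(3 7 8) = [9, 1, 0, 7, 4, 5, 6, 8, 3, 2]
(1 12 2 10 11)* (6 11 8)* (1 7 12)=(2 10 8 6 11 7 12)=[0, 1, 10, 3, 4, 5, 11, 12, 6, 9, 8, 7, 2]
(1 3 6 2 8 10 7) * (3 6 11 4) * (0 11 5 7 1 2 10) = (0 11 4 3 5 7 2 8)(1 6 10) = [11, 6, 8, 5, 3, 7, 10, 2, 0, 9, 1, 4]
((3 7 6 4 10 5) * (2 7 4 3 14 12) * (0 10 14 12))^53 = (0 12 6 14 5 7 4 10 2 3) = [12, 1, 3, 0, 10, 7, 14, 4, 8, 9, 2, 11, 6, 13, 5]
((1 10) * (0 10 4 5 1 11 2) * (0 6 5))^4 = (0 6)(1 11)(2 4)(5 10) = [6, 11, 4, 3, 2, 10, 0, 7, 8, 9, 5, 1]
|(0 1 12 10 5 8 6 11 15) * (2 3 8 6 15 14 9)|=13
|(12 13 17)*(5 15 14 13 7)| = 7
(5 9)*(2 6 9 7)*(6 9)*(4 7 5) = (2 9 4 7) = [0, 1, 9, 3, 7, 5, 6, 2, 8, 4]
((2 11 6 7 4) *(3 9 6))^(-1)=[0, 1, 4, 11, 7, 5, 9, 6, 8, 3, 10, 2]=(2 4 7 6 9 3 11)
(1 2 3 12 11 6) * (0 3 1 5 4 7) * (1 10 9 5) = (0 3 12 11 6 1 2 10 9 5 4 7) = [3, 2, 10, 12, 7, 4, 1, 0, 8, 5, 9, 6, 11]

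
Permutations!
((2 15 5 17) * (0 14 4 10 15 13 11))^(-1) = [11, 1, 17, 3, 14, 15, 6, 7, 8, 9, 4, 13, 12, 2, 0, 10, 16, 5] = (0 11 13 2 17 5 15 10 4 14)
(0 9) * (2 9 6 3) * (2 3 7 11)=[6, 1, 9, 3, 4, 5, 7, 11, 8, 0, 10, 2]=(0 6 7 11 2 9)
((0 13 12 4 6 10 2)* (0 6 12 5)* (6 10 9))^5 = (0 5 13)(2 10)(4 12)(6 9) = [5, 1, 10, 3, 12, 13, 9, 7, 8, 6, 2, 11, 4, 0]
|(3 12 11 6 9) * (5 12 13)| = |(3 13 5 12 11 6 9)| = 7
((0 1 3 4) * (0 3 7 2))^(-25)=(0 2 7 1)(3 4)=[2, 0, 7, 4, 3, 5, 6, 1]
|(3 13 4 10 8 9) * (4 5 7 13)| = 15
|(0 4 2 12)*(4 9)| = |(0 9 4 2 12)| = 5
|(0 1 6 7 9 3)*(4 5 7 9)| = 15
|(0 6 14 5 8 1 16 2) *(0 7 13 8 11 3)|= 6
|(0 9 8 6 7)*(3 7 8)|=4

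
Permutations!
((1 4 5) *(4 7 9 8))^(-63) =(1 8)(4 7)(5 9) =[0, 8, 2, 3, 7, 9, 6, 4, 1, 5]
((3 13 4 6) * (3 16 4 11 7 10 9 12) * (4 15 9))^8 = (3 15 4 11 12 16 10 13 9 6 7) = [0, 1, 2, 15, 11, 5, 7, 3, 8, 6, 13, 12, 16, 9, 14, 4, 10]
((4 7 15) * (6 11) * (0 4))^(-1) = [15, 1, 2, 3, 0, 5, 11, 4, 8, 9, 10, 6, 12, 13, 14, 7] = (0 15 7 4)(6 11)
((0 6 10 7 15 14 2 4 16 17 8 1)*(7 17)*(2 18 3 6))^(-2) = (0 8 10 3 14 7 4)(1 17 6 18 15 16 2) = [8, 17, 1, 14, 0, 5, 18, 4, 10, 9, 3, 11, 12, 13, 7, 16, 2, 6, 15]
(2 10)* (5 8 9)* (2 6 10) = (5 8 9)(6 10) = [0, 1, 2, 3, 4, 8, 10, 7, 9, 5, 6]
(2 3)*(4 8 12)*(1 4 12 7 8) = (12)(1 4)(2 3)(7 8) = [0, 4, 3, 2, 1, 5, 6, 8, 7, 9, 10, 11, 12]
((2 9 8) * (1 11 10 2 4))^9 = (1 10 9 4 11 2 8) = [0, 10, 8, 3, 11, 5, 6, 7, 1, 4, 9, 2]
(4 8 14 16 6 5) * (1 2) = (1 2)(4 8 14 16 6 5) = [0, 2, 1, 3, 8, 4, 5, 7, 14, 9, 10, 11, 12, 13, 16, 15, 6]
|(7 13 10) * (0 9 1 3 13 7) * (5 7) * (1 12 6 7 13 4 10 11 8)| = |(0 9 12 6 7 5 13 11 8 1 3 4 10)| = 13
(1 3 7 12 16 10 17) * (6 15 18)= (1 3 7 12 16 10 17)(6 15 18)= [0, 3, 2, 7, 4, 5, 15, 12, 8, 9, 17, 11, 16, 13, 14, 18, 10, 1, 6]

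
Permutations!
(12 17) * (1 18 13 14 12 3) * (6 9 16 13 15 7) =(1 18 15 7 6 9 16 13 14 12 17 3) =[0, 18, 2, 1, 4, 5, 9, 6, 8, 16, 10, 11, 17, 14, 12, 7, 13, 3, 15]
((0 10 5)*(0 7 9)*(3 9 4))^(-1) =(0 9 3 4 7 5 10) =[9, 1, 2, 4, 7, 10, 6, 5, 8, 3, 0]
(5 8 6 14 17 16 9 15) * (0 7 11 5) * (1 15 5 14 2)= (0 7 11 14 17 16 9 5 8 6 2 1 15)= [7, 15, 1, 3, 4, 8, 2, 11, 6, 5, 10, 14, 12, 13, 17, 0, 9, 16]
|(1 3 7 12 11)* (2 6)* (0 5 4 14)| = |(0 5 4 14)(1 3 7 12 11)(2 6)| = 20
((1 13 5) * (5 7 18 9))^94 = [0, 9, 2, 3, 4, 18, 6, 1, 8, 7, 10, 11, 12, 5, 14, 15, 16, 17, 13] = (1 9 7)(5 18 13)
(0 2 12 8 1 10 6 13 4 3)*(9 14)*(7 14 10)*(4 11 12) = (0 2 4 3)(1 7 14 9 10 6 13 11 12 8) = [2, 7, 4, 0, 3, 5, 13, 14, 1, 10, 6, 12, 8, 11, 9]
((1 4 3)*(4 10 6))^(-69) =(1 10 6 4 3) =[0, 10, 2, 1, 3, 5, 4, 7, 8, 9, 6]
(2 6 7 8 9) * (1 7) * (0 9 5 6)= (0 9 2)(1 7 8 5 6)= [9, 7, 0, 3, 4, 6, 1, 8, 5, 2]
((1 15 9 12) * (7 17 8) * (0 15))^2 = (0 9 1 15 12)(7 8 17) = [9, 15, 2, 3, 4, 5, 6, 8, 17, 1, 10, 11, 0, 13, 14, 12, 16, 7]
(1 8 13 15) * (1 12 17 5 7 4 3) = (1 8 13 15 12 17 5 7 4 3) = [0, 8, 2, 1, 3, 7, 6, 4, 13, 9, 10, 11, 17, 15, 14, 12, 16, 5]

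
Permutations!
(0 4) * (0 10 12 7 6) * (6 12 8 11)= (0 4 10 8 11 6)(7 12)= [4, 1, 2, 3, 10, 5, 0, 12, 11, 9, 8, 6, 7]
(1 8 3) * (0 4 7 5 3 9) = [4, 8, 2, 1, 7, 3, 6, 5, 9, 0] = (0 4 7 5 3 1 8 9)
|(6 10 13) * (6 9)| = |(6 10 13 9)| = 4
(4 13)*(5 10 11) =(4 13)(5 10 11) =[0, 1, 2, 3, 13, 10, 6, 7, 8, 9, 11, 5, 12, 4]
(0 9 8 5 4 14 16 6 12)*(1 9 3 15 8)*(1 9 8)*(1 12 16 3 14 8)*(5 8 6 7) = (0 14 3 15 12)(4 6 16 7 5) = [14, 1, 2, 15, 6, 4, 16, 5, 8, 9, 10, 11, 0, 13, 3, 12, 7]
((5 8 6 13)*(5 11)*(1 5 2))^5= [0, 11, 13, 3, 4, 2, 5, 7, 1, 9, 10, 6, 12, 8]= (1 11 6 5 2 13 8)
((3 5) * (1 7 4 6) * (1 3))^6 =(7) =[0, 1, 2, 3, 4, 5, 6, 7]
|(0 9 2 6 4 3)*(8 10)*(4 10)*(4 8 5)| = 8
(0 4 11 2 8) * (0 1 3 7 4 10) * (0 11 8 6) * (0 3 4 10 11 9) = [11, 4, 6, 7, 8, 5, 3, 10, 1, 0, 9, 2] = (0 11 2 6 3 7 10 9)(1 4 8)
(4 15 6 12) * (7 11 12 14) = [0, 1, 2, 3, 15, 5, 14, 11, 8, 9, 10, 12, 4, 13, 7, 6] = (4 15 6 14 7 11 12)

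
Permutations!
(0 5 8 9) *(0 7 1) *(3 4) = [5, 0, 2, 4, 3, 8, 6, 1, 9, 7] = (0 5 8 9 7 1)(3 4)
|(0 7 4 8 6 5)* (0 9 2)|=|(0 7 4 8 6 5 9 2)|=8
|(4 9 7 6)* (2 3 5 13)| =|(2 3 5 13)(4 9 7 6)| =4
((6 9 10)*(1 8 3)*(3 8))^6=(10)=[0, 1, 2, 3, 4, 5, 6, 7, 8, 9, 10]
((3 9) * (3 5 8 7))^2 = (3 5 7 9 8) = [0, 1, 2, 5, 4, 7, 6, 9, 3, 8]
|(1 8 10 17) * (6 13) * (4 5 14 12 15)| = 20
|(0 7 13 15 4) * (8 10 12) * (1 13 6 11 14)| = 9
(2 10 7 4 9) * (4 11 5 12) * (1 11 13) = (1 11 5 12 4 9 2 10 7 13) = [0, 11, 10, 3, 9, 12, 6, 13, 8, 2, 7, 5, 4, 1]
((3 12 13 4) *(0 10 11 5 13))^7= [12, 1, 2, 4, 13, 11, 6, 7, 8, 9, 0, 10, 3, 5]= (0 12 3 4 13 5 11 10)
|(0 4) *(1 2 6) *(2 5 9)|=10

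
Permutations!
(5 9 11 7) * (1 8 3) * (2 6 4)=(1 8 3)(2 6 4)(5 9 11 7)=[0, 8, 6, 1, 2, 9, 4, 5, 3, 11, 10, 7]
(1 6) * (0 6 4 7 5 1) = (0 6)(1 4 7 5) = [6, 4, 2, 3, 7, 1, 0, 5]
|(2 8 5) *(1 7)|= |(1 7)(2 8 5)|= 6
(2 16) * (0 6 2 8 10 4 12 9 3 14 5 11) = (0 6 2 16 8 10 4 12 9 3 14 5 11) = [6, 1, 16, 14, 12, 11, 2, 7, 10, 3, 4, 0, 9, 13, 5, 15, 8]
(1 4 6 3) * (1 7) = (1 4 6 3 7) = [0, 4, 2, 7, 6, 5, 3, 1]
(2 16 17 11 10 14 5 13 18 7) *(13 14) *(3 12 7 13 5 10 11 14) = [0, 1, 16, 12, 4, 3, 6, 2, 8, 9, 5, 11, 7, 18, 10, 15, 17, 14, 13] = (2 16 17 14 10 5 3 12 7)(13 18)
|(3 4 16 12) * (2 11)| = 4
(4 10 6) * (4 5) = (4 10 6 5) = [0, 1, 2, 3, 10, 4, 5, 7, 8, 9, 6]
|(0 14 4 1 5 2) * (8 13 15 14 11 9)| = 11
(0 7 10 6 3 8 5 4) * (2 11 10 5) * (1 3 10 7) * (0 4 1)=(1 3 8 2 11 7 5)(6 10)=[0, 3, 11, 8, 4, 1, 10, 5, 2, 9, 6, 7]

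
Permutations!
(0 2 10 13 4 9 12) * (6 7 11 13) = [2, 1, 10, 3, 9, 5, 7, 11, 8, 12, 6, 13, 0, 4] = (0 2 10 6 7 11 13 4 9 12)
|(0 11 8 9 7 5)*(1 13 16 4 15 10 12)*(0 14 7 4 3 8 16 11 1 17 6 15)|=|(0 1 13 11 16 3 8 9 4)(5 14 7)(6 15 10 12 17)|=45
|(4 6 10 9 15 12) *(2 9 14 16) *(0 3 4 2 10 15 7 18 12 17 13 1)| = 120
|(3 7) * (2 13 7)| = |(2 13 7 3)| = 4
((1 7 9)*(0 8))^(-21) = [8, 1, 2, 3, 4, 5, 6, 7, 0, 9] = (9)(0 8)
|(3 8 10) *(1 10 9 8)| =|(1 10 3)(8 9)| =6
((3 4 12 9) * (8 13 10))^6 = (13)(3 12)(4 9) = [0, 1, 2, 12, 9, 5, 6, 7, 8, 4, 10, 11, 3, 13]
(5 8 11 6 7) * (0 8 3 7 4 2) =[8, 1, 0, 7, 2, 3, 4, 5, 11, 9, 10, 6] =(0 8 11 6 4 2)(3 7 5)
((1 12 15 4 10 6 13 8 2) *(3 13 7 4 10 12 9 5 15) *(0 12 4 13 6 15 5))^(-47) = [6, 12, 0, 13, 4, 5, 8, 2, 9, 3, 15, 11, 7, 1, 14, 10] = (0 6 8 9 3 13 1 12 7 2)(10 15)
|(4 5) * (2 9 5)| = 4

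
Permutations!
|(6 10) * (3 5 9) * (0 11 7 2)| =12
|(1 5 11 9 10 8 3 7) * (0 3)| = 9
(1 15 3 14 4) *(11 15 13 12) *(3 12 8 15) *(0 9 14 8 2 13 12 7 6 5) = (0 9 14 4 1 12 11 3 8 15 7 6 5)(2 13) = [9, 12, 13, 8, 1, 0, 5, 6, 15, 14, 10, 3, 11, 2, 4, 7]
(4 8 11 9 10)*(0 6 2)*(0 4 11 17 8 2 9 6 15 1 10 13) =(0 15 1 10 11 6 9 13)(2 4)(8 17) =[15, 10, 4, 3, 2, 5, 9, 7, 17, 13, 11, 6, 12, 0, 14, 1, 16, 8]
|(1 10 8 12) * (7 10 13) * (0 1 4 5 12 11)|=|(0 1 13 7 10 8 11)(4 5 12)|=21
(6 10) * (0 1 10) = (0 1 10 6) = [1, 10, 2, 3, 4, 5, 0, 7, 8, 9, 6]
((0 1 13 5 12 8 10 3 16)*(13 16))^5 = (0 16 1)(3 10 8 12 5 13) = [16, 0, 2, 10, 4, 13, 6, 7, 12, 9, 8, 11, 5, 3, 14, 15, 1]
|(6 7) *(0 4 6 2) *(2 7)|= 4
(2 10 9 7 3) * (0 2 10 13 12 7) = (0 2 13 12 7 3 10 9) = [2, 1, 13, 10, 4, 5, 6, 3, 8, 0, 9, 11, 7, 12]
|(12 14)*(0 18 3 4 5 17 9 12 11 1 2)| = |(0 18 3 4 5 17 9 12 14 11 1 2)| = 12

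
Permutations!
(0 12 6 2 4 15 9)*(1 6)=[12, 6, 4, 3, 15, 5, 2, 7, 8, 0, 10, 11, 1, 13, 14, 9]=(0 12 1 6 2 4 15 9)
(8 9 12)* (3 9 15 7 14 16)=(3 9 12 8 15 7 14 16)=[0, 1, 2, 9, 4, 5, 6, 14, 15, 12, 10, 11, 8, 13, 16, 7, 3]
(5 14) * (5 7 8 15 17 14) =(7 8 15 17 14) =[0, 1, 2, 3, 4, 5, 6, 8, 15, 9, 10, 11, 12, 13, 7, 17, 16, 14]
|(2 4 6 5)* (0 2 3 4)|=|(0 2)(3 4 6 5)|=4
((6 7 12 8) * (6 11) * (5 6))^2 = [0, 1, 2, 3, 4, 7, 12, 8, 5, 9, 10, 6, 11] = (5 7 8)(6 12 11)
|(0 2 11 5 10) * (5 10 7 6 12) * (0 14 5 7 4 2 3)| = |(0 3)(2 11 10 14 5 4)(6 12 7)| = 6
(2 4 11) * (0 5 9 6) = (0 5 9 6)(2 4 11) = [5, 1, 4, 3, 11, 9, 0, 7, 8, 6, 10, 2]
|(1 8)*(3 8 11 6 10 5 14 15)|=9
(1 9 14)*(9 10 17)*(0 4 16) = (0 4 16)(1 10 17 9 14) = [4, 10, 2, 3, 16, 5, 6, 7, 8, 14, 17, 11, 12, 13, 1, 15, 0, 9]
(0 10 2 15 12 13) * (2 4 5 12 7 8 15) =[10, 1, 2, 3, 5, 12, 6, 8, 15, 9, 4, 11, 13, 0, 14, 7] =(0 10 4 5 12 13)(7 8 15)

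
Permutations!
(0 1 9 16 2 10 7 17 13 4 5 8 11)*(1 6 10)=(0 6 10 7 17 13 4 5 8 11)(1 9 16 2)=[6, 9, 1, 3, 5, 8, 10, 17, 11, 16, 7, 0, 12, 4, 14, 15, 2, 13]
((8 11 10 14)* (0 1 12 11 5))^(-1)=(0 5 8 14 10 11 12 1)=[5, 0, 2, 3, 4, 8, 6, 7, 14, 9, 11, 12, 1, 13, 10]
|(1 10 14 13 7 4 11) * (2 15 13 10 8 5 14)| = 11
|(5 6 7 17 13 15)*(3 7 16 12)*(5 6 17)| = 9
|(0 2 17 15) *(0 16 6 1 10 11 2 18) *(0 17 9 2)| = 18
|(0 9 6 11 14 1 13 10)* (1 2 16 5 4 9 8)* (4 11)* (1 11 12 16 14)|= 6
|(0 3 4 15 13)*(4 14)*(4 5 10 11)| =9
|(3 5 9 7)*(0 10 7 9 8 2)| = |(0 10 7 3 5 8 2)| = 7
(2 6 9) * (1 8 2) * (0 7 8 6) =(0 7 8 2)(1 6 9) =[7, 6, 0, 3, 4, 5, 9, 8, 2, 1]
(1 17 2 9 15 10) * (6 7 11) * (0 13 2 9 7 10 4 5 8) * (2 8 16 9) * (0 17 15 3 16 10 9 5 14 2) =(0 13 8 17)(1 15 4 14 2 7 11 6 9 3 16 5 10) =[13, 15, 7, 16, 14, 10, 9, 11, 17, 3, 1, 6, 12, 8, 2, 4, 5, 0]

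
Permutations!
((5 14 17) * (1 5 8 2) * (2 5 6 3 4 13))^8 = (17)(1 3 13)(2 6 4) = [0, 3, 6, 13, 2, 5, 4, 7, 8, 9, 10, 11, 12, 1, 14, 15, 16, 17]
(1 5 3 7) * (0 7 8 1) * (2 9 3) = [7, 5, 9, 8, 4, 2, 6, 0, 1, 3] = (0 7)(1 5 2 9 3 8)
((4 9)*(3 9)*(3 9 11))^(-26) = (11) = [0, 1, 2, 3, 4, 5, 6, 7, 8, 9, 10, 11]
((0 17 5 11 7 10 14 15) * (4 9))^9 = (0 17 5 11 7 10 14 15)(4 9) = [17, 1, 2, 3, 9, 11, 6, 10, 8, 4, 14, 7, 12, 13, 15, 0, 16, 5]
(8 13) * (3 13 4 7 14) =(3 13 8 4 7 14) =[0, 1, 2, 13, 7, 5, 6, 14, 4, 9, 10, 11, 12, 8, 3]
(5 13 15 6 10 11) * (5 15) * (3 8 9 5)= (3 8 9 5 13)(6 10 11 15)= [0, 1, 2, 8, 4, 13, 10, 7, 9, 5, 11, 15, 12, 3, 14, 6]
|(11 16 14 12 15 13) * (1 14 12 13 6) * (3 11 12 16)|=6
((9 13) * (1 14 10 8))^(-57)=(1 8 10 14)(9 13)=[0, 8, 2, 3, 4, 5, 6, 7, 10, 13, 14, 11, 12, 9, 1]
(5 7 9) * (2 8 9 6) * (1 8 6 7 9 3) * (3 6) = (1 8 6 2 3)(5 9) = [0, 8, 3, 1, 4, 9, 2, 7, 6, 5]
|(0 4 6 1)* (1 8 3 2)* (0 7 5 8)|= 6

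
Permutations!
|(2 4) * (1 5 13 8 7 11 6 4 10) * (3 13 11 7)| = 21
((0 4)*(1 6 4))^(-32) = [0, 1, 2, 3, 4, 5, 6] = (6)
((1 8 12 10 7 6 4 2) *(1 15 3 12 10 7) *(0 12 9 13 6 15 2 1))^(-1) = (0 10 8 1 4 6 13 9 3 15 7 12) = [10, 4, 2, 15, 6, 5, 13, 12, 1, 3, 8, 11, 0, 9, 14, 7]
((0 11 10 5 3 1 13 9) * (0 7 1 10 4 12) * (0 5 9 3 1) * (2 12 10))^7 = [11, 13, 12, 2, 10, 1, 6, 0, 8, 7, 9, 4, 5, 3] = (0 11 4 10 9 7)(1 13 3 2 12 5)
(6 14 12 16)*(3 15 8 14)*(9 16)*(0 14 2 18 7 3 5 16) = [14, 1, 18, 15, 4, 16, 5, 3, 2, 0, 10, 11, 9, 13, 12, 8, 6, 17, 7] = (0 14 12 9)(2 18 7 3 15 8)(5 16 6)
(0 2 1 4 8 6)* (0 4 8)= (0 2 1 8 6 4)= [2, 8, 1, 3, 0, 5, 4, 7, 6]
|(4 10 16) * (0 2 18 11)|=12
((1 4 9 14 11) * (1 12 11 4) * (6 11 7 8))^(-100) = (4 14 9) = [0, 1, 2, 3, 14, 5, 6, 7, 8, 4, 10, 11, 12, 13, 9]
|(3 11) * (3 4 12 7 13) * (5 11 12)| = 12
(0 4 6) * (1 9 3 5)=(0 4 6)(1 9 3 5)=[4, 9, 2, 5, 6, 1, 0, 7, 8, 3]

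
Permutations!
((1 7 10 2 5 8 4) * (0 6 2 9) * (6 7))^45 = (0 7 10 9)(1 5)(2 4)(6 8) = [7, 5, 4, 3, 2, 1, 8, 10, 6, 0, 9]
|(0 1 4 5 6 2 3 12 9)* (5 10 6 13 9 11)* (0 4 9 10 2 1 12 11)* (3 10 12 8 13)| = |(0 8 13 12)(1 9 4 2 10 6)(3 11 5)| = 12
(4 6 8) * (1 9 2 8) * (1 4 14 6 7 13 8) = (1 9 2)(4 7 13 8 14 6) = [0, 9, 1, 3, 7, 5, 4, 13, 14, 2, 10, 11, 12, 8, 6]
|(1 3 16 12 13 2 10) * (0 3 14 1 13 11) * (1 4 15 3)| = |(0 1 14 4 15 3 16 12 11)(2 10 13)| = 9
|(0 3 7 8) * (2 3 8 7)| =|(0 8)(2 3)| =2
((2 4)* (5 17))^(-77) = (2 4)(5 17) = [0, 1, 4, 3, 2, 17, 6, 7, 8, 9, 10, 11, 12, 13, 14, 15, 16, 5]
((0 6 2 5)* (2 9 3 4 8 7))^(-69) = (0 3 7)(2 6 4)(5 9 8) = [3, 1, 6, 7, 2, 9, 4, 0, 5, 8]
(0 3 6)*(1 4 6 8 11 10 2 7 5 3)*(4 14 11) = (0 1 14 11 10 2 7 5 3 8 4 6) = [1, 14, 7, 8, 6, 3, 0, 5, 4, 9, 2, 10, 12, 13, 11]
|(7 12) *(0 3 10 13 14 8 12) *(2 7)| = |(0 3 10 13 14 8 12 2 7)| = 9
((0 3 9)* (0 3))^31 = (3 9) = [0, 1, 2, 9, 4, 5, 6, 7, 8, 3]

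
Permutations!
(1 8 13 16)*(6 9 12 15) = (1 8 13 16)(6 9 12 15) = [0, 8, 2, 3, 4, 5, 9, 7, 13, 12, 10, 11, 15, 16, 14, 6, 1]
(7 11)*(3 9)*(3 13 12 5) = [0, 1, 2, 9, 4, 3, 6, 11, 8, 13, 10, 7, 5, 12] = (3 9 13 12 5)(7 11)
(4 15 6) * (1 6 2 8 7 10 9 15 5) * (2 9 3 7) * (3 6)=(1 3 7 10 6 4 5)(2 8)(9 15)=[0, 3, 8, 7, 5, 1, 4, 10, 2, 15, 6, 11, 12, 13, 14, 9]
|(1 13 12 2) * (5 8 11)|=|(1 13 12 2)(5 8 11)|=12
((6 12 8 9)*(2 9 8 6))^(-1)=(2 9)(6 12)=[0, 1, 9, 3, 4, 5, 12, 7, 8, 2, 10, 11, 6]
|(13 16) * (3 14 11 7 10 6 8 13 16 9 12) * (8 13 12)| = 10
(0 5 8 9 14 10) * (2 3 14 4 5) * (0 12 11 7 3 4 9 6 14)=(0 2 4 5 8 6 14 10 12 11 7 3)=[2, 1, 4, 0, 5, 8, 14, 3, 6, 9, 12, 7, 11, 13, 10]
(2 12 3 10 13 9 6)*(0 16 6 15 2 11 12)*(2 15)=[16, 1, 0, 10, 4, 5, 11, 7, 8, 2, 13, 12, 3, 9, 14, 15, 6]=(0 16 6 11 12 3 10 13 9 2)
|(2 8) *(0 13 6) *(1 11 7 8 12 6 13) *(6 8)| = |(13)(0 1 11 7 6)(2 12 8)| = 15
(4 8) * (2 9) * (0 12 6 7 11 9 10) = [12, 1, 10, 3, 8, 5, 7, 11, 4, 2, 0, 9, 6] = (0 12 6 7 11 9 2 10)(4 8)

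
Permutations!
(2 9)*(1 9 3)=(1 9 2 3)=[0, 9, 3, 1, 4, 5, 6, 7, 8, 2]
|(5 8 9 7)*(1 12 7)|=6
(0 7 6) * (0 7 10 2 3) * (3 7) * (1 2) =(0 10 1 2 7 6 3) =[10, 2, 7, 0, 4, 5, 3, 6, 8, 9, 1]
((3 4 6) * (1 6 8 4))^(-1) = (1 3 6)(4 8) = [0, 3, 2, 6, 8, 5, 1, 7, 4]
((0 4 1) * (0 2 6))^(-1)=(0 6 2 1 4)=[6, 4, 1, 3, 0, 5, 2]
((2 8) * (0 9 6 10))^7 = (0 10 6 9)(2 8) = [10, 1, 8, 3, 4, 5, 9, 7, 2, 0, 6]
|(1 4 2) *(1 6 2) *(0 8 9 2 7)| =|(0 8 9 2 6 7)(1 4)| =6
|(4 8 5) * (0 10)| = 6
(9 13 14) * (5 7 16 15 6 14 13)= [0, 1, 2, 3, 4, 7, 14, 16, 8, 5, 10, 11, 12, 13, 9, 6, 15]= (5 7 16 15 6 14 9)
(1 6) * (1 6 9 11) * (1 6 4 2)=[0, 9, 1, 3, 2, 5, 4, 7, 8, 11, 10, 6]=(1 9 11 6 4 2)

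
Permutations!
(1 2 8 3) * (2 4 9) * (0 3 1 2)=(0 3 2 8 1 4 9)=[3, 4, 8, 2, 9, 5, 6, 7, 1, 0]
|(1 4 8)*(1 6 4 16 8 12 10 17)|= 8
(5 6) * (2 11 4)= [0, 1, 11, 3, 2, 6, 5, 7, 8, 9, 10, 4]= (2 11 4)(5 6)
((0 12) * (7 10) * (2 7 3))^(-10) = (12)(2 10)(3 7) = [0, 1, 10, 7, 4, 5, 6, 3, 8, 9, 2, 11, 12]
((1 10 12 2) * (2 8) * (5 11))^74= [0, 2, 8, 3, 4, 5, 6, 7, 12, 9, 1, 11, 10]= (1 2 8 12 10)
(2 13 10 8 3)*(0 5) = (0 5)(2 13 10 8 3) = [5, 1, 13, 2, 4, 0, 6, 7, 3, 9, 8, 11, 12, 10]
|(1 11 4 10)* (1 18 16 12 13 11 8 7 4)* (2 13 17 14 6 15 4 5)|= 63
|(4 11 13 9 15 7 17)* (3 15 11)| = 15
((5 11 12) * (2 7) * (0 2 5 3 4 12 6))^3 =(12)(0 5)(2 11)(6 7) =[5, 1, 11, 3, 4, 0, 7, 6, 8, 9, 10, 2, 12]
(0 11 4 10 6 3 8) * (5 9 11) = [5, 1, 2, 8, 10, 9, 3, 7, 0, 11, 6, 4] = (0 5 9 11 4 10 6 3 8)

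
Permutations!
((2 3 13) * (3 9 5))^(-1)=[0, 1, 13, 5, 4, 9, 6, 7, 8, 2, 10, 11, 12, 3]=(2 13 3 5 9)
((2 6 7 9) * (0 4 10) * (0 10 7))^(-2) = [2, 1, 7, 3, 6, 5, 9, 0, 8, 4, 10] = (10)(0 2 7)(4 6 9)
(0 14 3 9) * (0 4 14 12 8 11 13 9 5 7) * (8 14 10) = (0 12 14 3 5 7)(4 10 8 11 13 9) = [12, 1, 2, 5, 10, 7, 6, 0, 11, 4, 8, 13, 14, 9, 3]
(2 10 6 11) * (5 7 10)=(2 5 7 10 6 11)=[0, 1, 5, 3, 4, 7, 11, 10, 8, 9, 6, 2]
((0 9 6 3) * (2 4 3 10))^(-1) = (0 3 4 2 10 6 9) = [3, 1, 10, 4, 2, 5, 9, 7, 8, 0, 6]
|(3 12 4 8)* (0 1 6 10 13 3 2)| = 10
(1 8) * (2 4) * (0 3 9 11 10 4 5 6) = [3, 8, 5, 9, 2, 6, 0, 7, 1, 11, 4, 10] = (0 3 9 11 10 4 2 5 6)(1 8)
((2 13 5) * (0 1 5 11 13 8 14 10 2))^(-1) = [5, 0, 10, 3, 4, 1, 6, 7, 2, 9, 14, 13, 12, 11, 8] = (0 5 1)(2 10 14 8)(11 13)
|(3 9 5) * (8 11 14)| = |(3 9 5)(8 11 14)| = 3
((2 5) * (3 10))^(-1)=[0, 1, 5, 10, 4, 2, 6, 7, 8, 9, 3]=(2 5)(3 10)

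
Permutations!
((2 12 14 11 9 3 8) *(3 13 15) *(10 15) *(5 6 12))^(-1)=(2 8 3 15 10 13 9 11 14 12 6 5)=[0, 1, 8, 15, 4, 2, 5, 7, 3, 11, 13, 14, 6, 9, 12, 10]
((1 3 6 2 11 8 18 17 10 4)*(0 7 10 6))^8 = [10, 0, 8, 7, 3, 5, 11, 4, 17, 9, 1, 18, 12, 13, 14, 15, 16, 2, 6] = (0 10 1)(2 8 17)(3 7 4)(6 11 18)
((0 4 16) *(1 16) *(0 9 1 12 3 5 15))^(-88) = (0 12 5)(1 9 16)(3 15 4) = [12, 9, 2, 15, 3, 0, 6, 7, 8, 16, 10, 11, 5, 13, 14, 4, 1]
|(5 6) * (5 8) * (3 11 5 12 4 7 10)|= |(3 11 5 6 8 12 4 7 10)|= 9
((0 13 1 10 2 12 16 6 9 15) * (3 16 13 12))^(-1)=(0 15 9 6 16 3 2 10 1 13 12)=[15, 13, 10, 2, 4, 5, 16, 7, 8, 6, 1, 11, 0, 12, 14, 9, 3]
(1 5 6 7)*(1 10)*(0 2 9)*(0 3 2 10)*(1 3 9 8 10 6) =(0 6 7)(1 5)(2 8 10 3) =[6, 5, 8, 2, 4, 1, 7, 0, 10, 9, 3]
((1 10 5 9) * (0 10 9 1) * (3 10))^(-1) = (0 9 1 5 10 3) = [9, 5, 2, 0, 4, 10, 6, 7, 8, 1, 3]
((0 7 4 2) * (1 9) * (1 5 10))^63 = (0 2 4 7)(1 10 5 9) = [2, 10, 4, 3, 7, 9, 6, 0, 8, 1, 5]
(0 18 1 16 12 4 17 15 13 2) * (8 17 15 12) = (0 18 1 16 8 17 12 4 15 13 2) = [18, 16, 0, 3, 15, 5, 6, 7, 17, 9, 10, 11, 4, 2, 14, 13, 8, 12, 1]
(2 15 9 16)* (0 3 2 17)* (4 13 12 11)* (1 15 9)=(0 3 2 9 16 17)(1 15)(4 13 12 11)=[3, 15, 9, 2, 13, 5, 6, 7, 8, 16, 10, 4, 11, 12, 14, 1, 17, 0]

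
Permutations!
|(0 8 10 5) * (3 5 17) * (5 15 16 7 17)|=|(0 8 10 5)(3 15 16 7 17)|=20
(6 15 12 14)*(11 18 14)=(6 15 12 11 18 14)=[0, 1, 2, 3, 4, 5, 15, 7, 8, 9, 10, 18, 11, 13, 6, 12, 16, 17, 14]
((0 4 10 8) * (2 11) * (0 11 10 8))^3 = [11, 1, 4, 3, 2, 5, 6, 7, 10, 9, 8, 0] = (0 11)(2 4)(8 10)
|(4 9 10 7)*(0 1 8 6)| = |(0 1 8 6)(4 9 10 7)| = 4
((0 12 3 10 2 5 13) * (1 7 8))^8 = (0 12 3 10 2 5 13)(1 8 7) = [12, 8, 5, 10, 4, 13, 6, 1, 7, 9, 2, 11, 3, 0]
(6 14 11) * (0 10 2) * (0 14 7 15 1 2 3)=[10, 2, 14, 0, 4, 5, 7, 15, 8, 9, 3, 6, 12, 13, 11, 1]=(0 10 3)(1 2 14 11 6 7 15)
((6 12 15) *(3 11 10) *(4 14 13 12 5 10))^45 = (3 12)(4 6)(5 14)(10 13)(11 15) = [0, 1, 2, 12, 6, 14, 4, 7, 8, 9, 13, 15, 3, 10, 5, 11]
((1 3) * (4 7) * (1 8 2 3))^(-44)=(2 3 8)=[0, 1, 3, 8, 4, 5, 6, 7, 2]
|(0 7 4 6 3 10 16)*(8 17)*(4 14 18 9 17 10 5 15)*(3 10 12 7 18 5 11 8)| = |(0 18 9 17 3 11 8 12 7 14 5 15 4 6 10 16)| = 16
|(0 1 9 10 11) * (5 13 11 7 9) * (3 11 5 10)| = 14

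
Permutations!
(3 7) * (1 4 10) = (1 4 10)(3 7) = [0, 4, 2, 7, 10, 5, 6, 3, 8, 9, 1]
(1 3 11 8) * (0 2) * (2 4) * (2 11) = [4, 3, 0, 2, 11, 5, 6, 7, 1, 9, 10, 8] = (0 4 11 8 1 3 2)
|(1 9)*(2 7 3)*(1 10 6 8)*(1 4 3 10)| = 14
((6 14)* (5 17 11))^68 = (5 11 17) = [0, 1, 2, 3, 4, 11, 6, 7, 8, 9, 10, 17, 12, 13, 14, 15, 16, 5]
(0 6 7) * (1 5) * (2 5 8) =(0 6 7)(1 8 2 5) =[6, 8, 5, 3, 4, 1, 7, 0, 2]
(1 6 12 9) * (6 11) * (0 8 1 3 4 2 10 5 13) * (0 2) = (0 8 1 11 6 12 9 3 4)(2 10 5 13) = [8, 11, 10, 4, 0, 13, 12, 7, 1, 3, 5, 6, 9, 2]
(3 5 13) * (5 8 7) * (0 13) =(0 13 3 8 7 5) =[13, 1, 2, 8, 4, 0, 6, 5, 7, 9, 10, 11, 12, 3]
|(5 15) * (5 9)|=3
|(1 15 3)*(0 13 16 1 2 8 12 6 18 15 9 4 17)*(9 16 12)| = |(0 13 12 6 18 15 3 2 8 9 4 17)(1 16)| = 12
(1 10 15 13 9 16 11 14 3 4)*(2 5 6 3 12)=[0, 10, 5, 4, 1, 6, 3, 7, 8, 16, 15, 14, 2, 9, 12, 13, 11]=(1 10 15 13 9 16 11 14 12 2 5 6 3 4)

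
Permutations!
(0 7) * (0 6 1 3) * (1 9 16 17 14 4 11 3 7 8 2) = (0 8 2 1 7 6 9 16 17 14 4 11 3) = [8, 7, 1, 0, 11, 5, 9, 6, 2, 16, 10, 3, 12, 13, 4, 15, 17, 14]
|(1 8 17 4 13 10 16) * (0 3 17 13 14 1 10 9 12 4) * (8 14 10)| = |(0 3 17)(1 14)(4 10 16 8 13 9 12)| = 42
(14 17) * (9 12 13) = (9 12 13)(14 17) = [0, 1, 2, 3, 4, 5, 6, 7, 8, 12, 10, 11, 13, 9, 17, 15, 16, 14]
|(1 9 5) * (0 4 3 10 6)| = |(0 4 3 10 6)(1 9 5)| = 15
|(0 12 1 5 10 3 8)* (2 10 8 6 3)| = 10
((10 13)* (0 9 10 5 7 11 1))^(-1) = (0 1 11 7 5 13 10 9) = [1, 11, 2, 3, 4, 13, 6, 5, 8, 0, 9, 7, 12, 10]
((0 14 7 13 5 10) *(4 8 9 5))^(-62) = (0 14 7 13 4 8 9 5 10) = [14, 1, 2, 3, 8, 10, 6, 13, 9, 5, 0, 11, 12, 4, 7]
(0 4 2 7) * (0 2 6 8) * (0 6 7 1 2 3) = (0 4 7 3)(1 2)(6 8) = [4, 2, 1, 0, 7, 5, 8, 3, 6]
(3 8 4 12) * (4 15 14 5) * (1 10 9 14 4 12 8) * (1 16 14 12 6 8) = (1 10 9 12 3 16 14 5 6 8 15 4) = [0, 10, 2, 16, 1, 6, 8, 7, 15, 12, 9, 11, 3, 13, 5, 4, 14]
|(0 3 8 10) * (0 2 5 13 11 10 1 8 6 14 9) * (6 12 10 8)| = |(0 3 12 10 2 5 13 11 8 1 6 14 9)| = 13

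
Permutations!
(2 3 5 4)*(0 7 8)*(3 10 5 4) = (0 7 8)(2 10 5 3 4) = [7, 1, 10, 4, 2, 3, 6, 8, 0, 9, 5]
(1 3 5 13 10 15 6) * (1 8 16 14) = (1 3 5 13 10 15 6 8 16 14) = [0, 3, 2, 5, 4, 13, 8, 7, 16, 9, 15, 11, 12, 10, 1, 6, 14]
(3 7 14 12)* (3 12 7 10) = (3 10)(7 14) = [0, 1, 2, 10, 4, 5, 6, 14, 8, 9, 3, 11, 12, 13, 7]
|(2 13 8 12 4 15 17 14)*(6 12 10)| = 10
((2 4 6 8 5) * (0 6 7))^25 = [2, 1, 6, 3, 8, 0, 4, 5, 7] = (0 2 6 4 8 7 5)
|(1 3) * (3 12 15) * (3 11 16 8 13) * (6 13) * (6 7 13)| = 9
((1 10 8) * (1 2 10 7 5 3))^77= [0, 7, 8, 1, 4, 3, 6, 5, 10, 9, 2]= (1 7 5 3)(2 8 10)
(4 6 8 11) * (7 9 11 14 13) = (4 6 8 14 13 7 9 11) = [0, 1, 2, 3, 6, 5, 8, 9, 14, 11, 10, 4, 12, 7, 13]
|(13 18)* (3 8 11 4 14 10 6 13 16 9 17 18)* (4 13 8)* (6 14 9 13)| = 42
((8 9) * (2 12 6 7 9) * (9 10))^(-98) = (12) = [0, 1, 2, 3, 4, 5, 6, 7, 8, 9, 10, 11, 12]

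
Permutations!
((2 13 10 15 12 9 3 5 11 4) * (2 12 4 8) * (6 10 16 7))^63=(2 4)(3 7)(5 6)(8 15)(9 16)(10 11)(12 13)=[0, 1, 4, 7, 2, 6, 5, 3, 15, 16, 11, 10, 13, 12, 14, 8, 9]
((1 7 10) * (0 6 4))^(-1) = [4, 10, 2, 3, 6, 5, 0, 1, 8, 9, 7] = (0 4 6)(1 10 7)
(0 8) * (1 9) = (0 8)(1 9) = [8, 9, 2, 3, 4, 5, 6, 7, 0, 1]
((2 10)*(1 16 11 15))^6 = (1 11)(15 16) = [0, 11, 2, 3, 4, 5, 6, 7, 8, 9, 10, 1, 12, 13, 14, 16, 15]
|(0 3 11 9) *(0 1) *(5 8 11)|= |(0 3 5 8 11 9 1)|= 7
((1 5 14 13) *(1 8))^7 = [0, 14, 2, 3, 4, 13, 6, 7, 5, 9, 10, 11, 12, 1, 8] = (1 14 8 5 13)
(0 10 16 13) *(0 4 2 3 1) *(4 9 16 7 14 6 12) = (0 10 7 14 6 12 4 2 3 1)(9 16 13) = [10, 0, 3, 1, 2, 5, 12, 14, 8, 16, 7, 11, 4, 9, 6, 15, 13]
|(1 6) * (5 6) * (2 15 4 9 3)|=15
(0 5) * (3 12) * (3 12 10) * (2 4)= (12)(0 5)(2 4)(3 10)= [5, 1, 4, 10, 2, 0, 6, 7, 8, 9, 3, 11, 12]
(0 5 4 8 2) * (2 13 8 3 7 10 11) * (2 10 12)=(0 5 4 3 7 12 2)(8 13)(10 11)=[5, 1, 0, 7, 3, 4, 6, 12, 13, 9, 11, 10, 2, 8]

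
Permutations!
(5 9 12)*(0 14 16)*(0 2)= (0 14 16 2)(5 9 12)= [14, 1, 0, 3, 4, 9, 6, 7, 8, 12, 10, 11, 5, 13, 16, 15, 2]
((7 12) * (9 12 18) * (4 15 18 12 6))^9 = (4 6 9 18 15)(7 12) = [0, 1, 2, 3, 6, 5, 9, 12, 8, 18, 10, 11, 7, 13, 14, 4, 16, 17, 15]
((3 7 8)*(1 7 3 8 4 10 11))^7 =(1 4 11 7 10) =[0, 4, 2, 3, 11, 5, 6, 10, 8, 9, 1, 7]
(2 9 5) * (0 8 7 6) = [8, 1, 9, 3, 4, 2, 0, 6, 7, 5] = (0 8 7 6)(2 9 5)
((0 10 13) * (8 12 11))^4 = (0 10 13)(8 12 11) = [10, 1, 2, 3, 4, 5, 6, 7, 12, 9, 13, 8, 11, 0]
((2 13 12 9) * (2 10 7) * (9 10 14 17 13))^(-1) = [0, 1, 7, 3, 4, 5, 6, 10, 8, 2, 12, 11, 13, 17, 9, 15, 16, 14] = (2 7 10 12 13 17 14 9)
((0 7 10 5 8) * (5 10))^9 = [7, 1, 2, 3, 4, 8, 6, 5, 0, 9, 10] = (10)(0 7 5 8)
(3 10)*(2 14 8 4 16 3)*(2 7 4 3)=(2 14 8 3 10 7 4 16)=[0, 1, 14, 10, 16, 5, 6, 4, 3, 9, 7, 11, 12, 13, 8, 15, 2]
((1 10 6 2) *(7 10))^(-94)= (1 7 10 6 2)= [0, 7, 1, 3, 4, 5, 2, 10, 8, 9, 6]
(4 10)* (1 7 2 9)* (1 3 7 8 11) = [0, 8, 9, 7, 10, 5, 6, 2, 11, 3, 4, 1] = (1 8 11)(2 9 3 7)(4 10)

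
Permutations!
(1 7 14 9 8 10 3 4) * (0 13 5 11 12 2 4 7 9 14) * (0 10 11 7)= (14)(0 13 5 7 10 3)(1 9 8 11 12 2 4)= [13, 9, 4, 0, 1, 7, 6, 10, 11, 8, 3, 12, 2, 5, 14]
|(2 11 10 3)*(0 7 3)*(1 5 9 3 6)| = 10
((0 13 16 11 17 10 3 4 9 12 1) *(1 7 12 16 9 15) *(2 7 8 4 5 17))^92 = [8, 12, 13, 3, 2, 5, 6, 9, 11, 15, 10, 0, 16, 4, 14, 7, 1, 17] = (17)(0 8 11)(1 12 16)(2 13 4)(7 9 15)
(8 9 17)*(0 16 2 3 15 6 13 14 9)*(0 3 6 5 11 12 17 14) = [16, 1, 6, 15, 4, 11, 13, 7, 3, 14, 10, 12, 17, 0, 9, 5, 2, 8] = (0 16 2 6 13)(3 15 5 11 12 17 8)(9 14)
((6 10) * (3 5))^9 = (3 5)(6 10) = [0, 1, 2, 5, 4, 3, 10, 7, 8, 9, 6]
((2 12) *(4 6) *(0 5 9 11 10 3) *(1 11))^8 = (12)(0 5 9 1 11 10 3) = [5, 11, 2, 0, 4, 9, 6, 7, 8, 1, 3, 10, 12]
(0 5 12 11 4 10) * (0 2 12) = (0 5)(2 12 11 4 10) = [5, 1, 12, 3, 10, 0, 6, 7, 8, 9, 2, 4, 11]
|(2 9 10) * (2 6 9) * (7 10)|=|(6 9 7 10)|=4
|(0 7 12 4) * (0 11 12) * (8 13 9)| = |(0 7)(4 11 12)(8 13 9)| = 6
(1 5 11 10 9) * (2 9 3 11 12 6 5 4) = (1 4 2 9)(3 11 10)(5 12 6) = [0, 4, 9, 11, 2, 12, 5, 7, 8, 1, 3, 10, 6]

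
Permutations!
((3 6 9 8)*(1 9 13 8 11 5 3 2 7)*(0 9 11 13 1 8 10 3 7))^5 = [6, 2, 3, 7, 4, 9, 8, 13, 10, 1, 5, 0, 12, 11] = (0 6 8 10 5 9 1 2 3 7 13 11)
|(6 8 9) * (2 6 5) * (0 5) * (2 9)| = |(0 5 9)(2 6 8)| = 3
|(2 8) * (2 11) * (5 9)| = 6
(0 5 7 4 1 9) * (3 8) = (0 5 7 4 1 9)(3 8) = [5, 9, 2, 8, 1, 7, 6, 4, 3, 0]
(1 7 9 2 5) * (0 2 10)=[2, 7, 5, 3, 4, 1, 6, 9, 8, 10, 0]=(0 2 5 1 7 9 10)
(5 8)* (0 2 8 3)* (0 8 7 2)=(2 7)(3 8 5)=[0, 1, 7, 8, 4, 3, 6, 2, 5]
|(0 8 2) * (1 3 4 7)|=|(0 8 2)(1 3 4 7)|=12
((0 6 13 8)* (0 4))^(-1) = (0 4 8 13 6) = [4, 1, 2, 3, 8, 5, 0, 7, 13, 9, 10, 11, 12, 6]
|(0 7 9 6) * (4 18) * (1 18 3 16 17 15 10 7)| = 12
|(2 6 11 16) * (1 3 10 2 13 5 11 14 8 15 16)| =12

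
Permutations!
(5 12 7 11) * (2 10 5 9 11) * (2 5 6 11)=(2 10 6 11 9)(5 12 7)=[0, 1, 10, 3, 4, 12, 11, 5, 8, 2, 6, 9, 7]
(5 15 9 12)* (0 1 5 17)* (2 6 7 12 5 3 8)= (0 1 3 8 2 6 7 12 17)(5 15 9)= [1, 3, 6, 8, 4, 15, 7, 12, 2, 5, 10, 11, 17, 13, 14, 9, 16, 0]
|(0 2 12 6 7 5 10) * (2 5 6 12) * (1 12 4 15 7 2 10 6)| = |(0 5 6 2 10)(1 12 4 15 7)| = 5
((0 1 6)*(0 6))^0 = (6) = [0, 1, 2, 3, 4, 5, 6]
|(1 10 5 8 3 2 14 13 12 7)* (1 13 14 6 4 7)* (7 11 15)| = 13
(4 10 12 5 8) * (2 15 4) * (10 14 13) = (2 15 4 14 13 10 12 5 8) = [0, 1, 15, 3, 14, 8, 6, 7, 2, 9, 12, 11, 5, 10, 13, 4]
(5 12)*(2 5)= [0, 1, 5, 3, 4, 12, 6, 7, 8, 9, 10, 11, 2]= (2 5 12)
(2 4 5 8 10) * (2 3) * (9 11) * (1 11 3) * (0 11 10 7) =(0 11 9 3 2 4 5 8 7)(1 10) =[11, 10, 4, 2, 5, 8, 6, 0, 7, 3, 1, 9]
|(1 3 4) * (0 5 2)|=|(0 5 2)(1 3 4)|=3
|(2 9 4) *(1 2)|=4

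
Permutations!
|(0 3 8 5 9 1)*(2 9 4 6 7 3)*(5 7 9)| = 21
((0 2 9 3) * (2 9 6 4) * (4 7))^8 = [3, 1, 2, 9, 4, 5, 6, 7, 8, 0] = (0 3 9)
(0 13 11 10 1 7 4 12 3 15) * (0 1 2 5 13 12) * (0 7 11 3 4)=(0 12 4 7)(1 11 10 2 5 13 3 15)=[12, 11, 5, 15, 7, 13, 6, 0, 8, 9, 2, 10, 4, 3, 14, 1]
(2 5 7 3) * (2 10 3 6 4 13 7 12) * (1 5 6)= (1 5 12 2 6 4 13 7)(3 10)= [0, 5, 6, 10, 13, 12, 4, 1, 8, 9, 3, 11, 2, 7]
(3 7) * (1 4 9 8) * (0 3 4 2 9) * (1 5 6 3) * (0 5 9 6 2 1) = (2 6 3 7 4 5)(8 9) = [0, 1, 6, 7, 5, 2, 3, 4, 9, 8]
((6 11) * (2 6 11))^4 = (11) = [0, 1, 2, 3, 4, 5, 6, 7, 8, 9, 10, 11]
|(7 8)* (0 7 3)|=4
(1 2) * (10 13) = (1 2)(10 13) = [0, 2, 1, 3, 4, 5, 6, 7, 8, 9, 13, 11, 12, 10]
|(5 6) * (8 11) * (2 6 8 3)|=6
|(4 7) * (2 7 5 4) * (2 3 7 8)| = 2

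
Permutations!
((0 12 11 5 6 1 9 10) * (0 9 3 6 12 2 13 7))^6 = (0 13)(2 7) = [13, 1, 7, 3, 4, 5, 6, 2, 8, 9, 10, 11, 12, 0]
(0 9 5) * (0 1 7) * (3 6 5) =[9, 7, 2, 6, 4, 1, 5, 0, 8, 3] =(0 9 3 6 5 1 7)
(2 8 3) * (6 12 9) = (2 8 3)(6 12 9) = [0, 1, 8, 2, 4, 5, 12, 7, 3, 6, 10, 11, 9]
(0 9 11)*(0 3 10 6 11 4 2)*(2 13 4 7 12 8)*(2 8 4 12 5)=[9, 1, 0, 10, 13, 2, 11, 5, 8, 7, 6, 3, 4, 12]=(0 9 7 5 2)(3 10 6 11)(4 13 12)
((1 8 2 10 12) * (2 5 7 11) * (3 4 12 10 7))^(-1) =(1 12 4 3 5 8)(2 11 7) =[0, 12, 11, 5, 3, 8, 6, 2, 1, 9, 10, 7, 4]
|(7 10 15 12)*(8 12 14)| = |(7 10 15 14 8 12)| = 6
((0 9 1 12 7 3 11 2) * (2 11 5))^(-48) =(12) =[0, 1, 2, 3, 4, 5, 6, 7, 8, 9, 10, 11, 12]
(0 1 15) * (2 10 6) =(0 1 15)(2 10 6) =[1, 15, 10, 3, 4, 5, 2, 7, 8, 9, 6, 11, 12, 13, 14, 0]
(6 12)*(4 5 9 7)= (4 5 9 7)(6 12)= [0, 1, 2, 3, 5, 9, 12, 4, 8, 7, 10, 11, 6]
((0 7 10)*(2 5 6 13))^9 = (2 5 6 13) = [0, 1, 5, 3, 4, 6, 13, 7, 8, 9, 10, 11, 12, 2]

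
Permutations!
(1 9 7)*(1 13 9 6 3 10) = (1 6 3 10)(7 13 9) = [0, 6, 2, 10, 4, 5, 3, 13, 8, 7, 1, 11, 12, 9]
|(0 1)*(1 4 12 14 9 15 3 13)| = 9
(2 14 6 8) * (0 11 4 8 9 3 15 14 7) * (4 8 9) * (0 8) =(0 11)(2 7 8)(3 15 14 6 4 9) =[11, 1, 7, 15, 9, 5, 4, 8, 2, 3, 10, 0, 12, 13, 6, 14]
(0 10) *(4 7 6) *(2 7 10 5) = (0 5 2 7 6 4 10) = [5, 1, 7, 3, 10, 2, 4, 6, 8, 9, 0]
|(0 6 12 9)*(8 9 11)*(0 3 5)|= |(0 6 12 11 8 9 3 5)|= 8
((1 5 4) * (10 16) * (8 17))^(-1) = (1 4 5)(8 17)(10 16) = [0, 4, 2, 3, 5, 1, 6, 7, 17, 9, 16, 11, 12, 13, 14, 15, 10, 8]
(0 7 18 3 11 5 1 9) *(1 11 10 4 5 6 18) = [7, 9, 2, 10, 5, 11, 18, 1, 8, 0, 4, 6, 12, 13, 14, 15, 16, 17, 3] = (0 7 1 9)(3 10 4 5 11 6 18)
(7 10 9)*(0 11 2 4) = (0 11 2 4)(7 10 9) = [11, 1, 4, 3, 0, 5, 6, 10, 8, 7, 9, 2]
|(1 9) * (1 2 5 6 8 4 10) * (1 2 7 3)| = |(1 9 7 3)(2 5 6 8 4 10)| = 12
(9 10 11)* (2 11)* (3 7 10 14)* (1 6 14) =(1 6 14 3 7 10 2 11 9) =[0, 6, 11, 7, 4, 5, 14, 10, 8, 1, 2, 9, 12, 13, 3]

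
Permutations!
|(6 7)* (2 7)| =|(2 7 6)| =3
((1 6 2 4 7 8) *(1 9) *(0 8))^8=[0, 1, 2, 3, 4, 5, 6, 7, 8, 9]=(9)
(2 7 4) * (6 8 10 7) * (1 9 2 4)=(1 9 2 6 8 10 7)=[0, 9, 6, 3, 4, 5, 8, 1, 10, 2, 7]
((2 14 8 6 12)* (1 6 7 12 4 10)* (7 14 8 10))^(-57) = (1 8 7)(2 4 10)(6 14 12) = [0, 8, 4, 3, 10, 5, 14, 1, 7, 9, 2, 11, 6, 13, 12]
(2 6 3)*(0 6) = (0 6 3 2) = [6, 1, 0, 2, 4, 5, 3]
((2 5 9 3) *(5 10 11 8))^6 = (2 3 9 5 8 11 10) = [0, 1, 3, 9, 4, 8, 6, 7, 11, 5, 2, 10]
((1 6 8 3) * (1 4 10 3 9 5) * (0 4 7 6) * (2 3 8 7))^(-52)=(0 9 4 5 10 1 8)=[9, 8, 2, 3, 5, 10, 6, 7, 0, 4, 1]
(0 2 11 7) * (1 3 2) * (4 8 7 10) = (0 1 3 2 11 10 4 8 7) = [1, 3, 11, 2, 8, 5, 6, 0, 7, 9, 4, 10]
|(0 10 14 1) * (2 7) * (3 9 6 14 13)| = |(0 10 13 3 9 6 14 1)(2 7)| = 8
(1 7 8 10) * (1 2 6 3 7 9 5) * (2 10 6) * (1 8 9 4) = (10)(1 4)(3 7 9 5 8 6) = [0, 4, 2, 7, 1, 8, 3, 9, 6, 5, 10]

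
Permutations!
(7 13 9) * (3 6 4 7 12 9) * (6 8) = (3 8 6 4 7 13)(9 12) = [0, 1, 2, 8, 7, 5, 4, 13, 6, 12, 10, 11, 9, 3]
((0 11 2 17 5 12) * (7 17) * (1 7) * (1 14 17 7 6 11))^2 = (0 6 2 17 12 1 11 14 5) = [6, 11, 17, 3, 4, 0, 2, 7, 8, 9, 10, 14, 1, 13, 5, 15, 16, 12]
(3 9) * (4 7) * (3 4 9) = (4 7 9) = [0, 1, 2, 3, 7, 5, 6, 9, 8, 4]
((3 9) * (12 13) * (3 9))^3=(12 13)=[0, 1, 2, 3, 4, 5, 6, 7, 8, 9, 10, 11, 13, 12]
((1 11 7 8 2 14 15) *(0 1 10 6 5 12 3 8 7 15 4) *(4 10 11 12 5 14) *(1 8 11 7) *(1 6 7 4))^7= [15, 8, 0, 1, 11, 5, 7, 10, 4, 9, 14, 12, 2, 13, 6, 3]= (0 15 3 1 8 4 11 12 2)(6 7 10 14)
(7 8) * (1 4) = (1 4)(7 8) = [0, 4, 2, 3, 1, 5, 6, 8, 7]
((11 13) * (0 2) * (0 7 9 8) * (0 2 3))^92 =(13) =[0, 1, 2, 3, 4, 5, 6, 7, 8, 9, 10, 11, 12, 13]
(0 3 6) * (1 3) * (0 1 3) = (0 3 6 1) = [3, 0, 2, 6, 4, 5, 1]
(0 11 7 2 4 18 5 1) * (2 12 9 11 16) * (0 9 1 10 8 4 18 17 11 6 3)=(0 16 2 18 5 10 8 4 17 11 7 12 1 9 6 3)=[16, 9, 18, 0, 17, 10, 3, 12, 4, 6, 8, 7, 1, 13, 14, 15, 2, 11, 5]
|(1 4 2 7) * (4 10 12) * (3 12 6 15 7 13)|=|(1 10 6 15 7)(2 13 3 12 4)|=5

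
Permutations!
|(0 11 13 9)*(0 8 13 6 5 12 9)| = 8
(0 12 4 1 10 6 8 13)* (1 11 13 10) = (0 12 4 11 13)(6 8 10) = [12, 1, 2, 3, 11, 5, 8, 7, 10, 9, 6, 13, 4, 0]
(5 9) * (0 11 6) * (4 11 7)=(0 7 4 11 6)(5 9)=[7, 1, 2, 3, 11, 9, 0, 4, 8, 5, 10, 6]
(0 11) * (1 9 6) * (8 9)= (0 11)(1 8 9 6)= [11, 8, 2, 3, 4, 5, 1, 7, 9, 6, 10, 0]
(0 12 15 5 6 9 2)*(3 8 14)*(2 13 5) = (0 12 15 2)(3 8 14)(5 6 9 13) = [12, 1, 0, 8, 4, 6, 9, 7, 14, 13, 10, 11, 15, 5, 3, 2]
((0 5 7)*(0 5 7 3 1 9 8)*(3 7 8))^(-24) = (9) = [0, 1, 2, 3, 4, 5, 6, 7, 8, 9]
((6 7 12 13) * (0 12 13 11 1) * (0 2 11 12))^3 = (13) = [0, 1, 2, 3, 4, 5, 6, 7, 8, 9, 10, 11, 12, 13]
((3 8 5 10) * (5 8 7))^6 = (3 5)(7 10) = [0, 1, 2, 5, 4, 3, 6, 10, 8, 9, 7]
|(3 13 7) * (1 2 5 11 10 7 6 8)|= 10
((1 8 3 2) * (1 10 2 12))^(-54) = (1 3)(8 12) = [0, 3, 2, 1, 4, 5, 6, 7, 12, 9, 10, 11, 8]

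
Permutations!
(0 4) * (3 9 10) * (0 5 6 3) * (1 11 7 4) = (0 1 11 7 4 5 6 3 9 10) = [1, 11, 2, 9, 5, 6, 3, 4, 8, 10, 0, 7]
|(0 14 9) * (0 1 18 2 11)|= 7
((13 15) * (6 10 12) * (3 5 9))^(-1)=(3 9 5)(6 12 10)(13 15)=[0, 1, 2, 9, 4, 3, 12, 7, 8, 5, 6, 11, 10, 15, 14, 13]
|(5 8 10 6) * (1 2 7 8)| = |(1 2 7 8 10 6 5)| = 7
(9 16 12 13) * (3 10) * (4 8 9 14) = (3 10)(4 8 9 16 12 13 14) = [0, 1, 2, 10, 8, 5, 6, 7, 9, 16, 3, 11, 13, 14, 4, 15, 12]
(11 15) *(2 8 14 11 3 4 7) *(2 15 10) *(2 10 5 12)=(2 8 14 11 5 12)(3 4 7 15)=[0, 1, 8, 4, 7, 12, 6, 15, 14, 9, 10, 5, 2, 13, 11, 3]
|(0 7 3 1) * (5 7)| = 5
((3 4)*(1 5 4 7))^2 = (1 4 7 5 3) = [0, 4, 2, 1, 7, 3, 6, 5]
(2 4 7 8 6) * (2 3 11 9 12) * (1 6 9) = (1 6 3 11)(2 4 7 8 9 12) = [0, 6, 4, 11, 7, 5, 3, 8, 9, 12, 10, 1, 2]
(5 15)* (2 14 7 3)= (2 14 7 3)(5 15)= [0, 1, 14, 2, 4, 15, 6, 3, 8, 9, 10, 11, 12, 13, 7, 5]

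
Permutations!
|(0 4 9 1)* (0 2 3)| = |(0 4 9 1 2 3)| = 6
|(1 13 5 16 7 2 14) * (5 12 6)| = 9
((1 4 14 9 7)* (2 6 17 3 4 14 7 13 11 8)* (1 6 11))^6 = (1 9)(3 4 7 6 17)(13 14) = [0, 9, 2, 4, 7, 5, 17, 6, 8, 1, 10, 11, 12, 14, 13, 15, 16, 3]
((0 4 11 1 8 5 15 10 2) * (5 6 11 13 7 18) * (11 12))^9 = (18)(1 11 12 6 8) = [0, 11, 2, 3, 4, 5, 8, 7, 1, 9, 10, 12, 6, 13, 14, 15, 16, 17, 18]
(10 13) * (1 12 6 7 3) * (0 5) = (0 5)(1 12 6 7 3)(10 13) = [5, 12, 2, 1, 4, 0, 7, 3, 8, 9, 13, 11, 6, 10]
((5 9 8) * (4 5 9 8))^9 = (4 5 8 9) = [0, 1, 2, 3, 5, 8, 6, 7, 9, 4]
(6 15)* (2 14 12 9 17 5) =(2 14 12 9 17 5)(6 15) =[0, 1, 14, 3, 4, 2, 15, 7, 8, 17, 10, 11, 9, 13, 12, 6, 16, 5]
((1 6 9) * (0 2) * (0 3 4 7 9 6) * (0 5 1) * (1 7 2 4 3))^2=(0 2 5 9 4 1 7)=[2, 7, 5, 3, 1, 9, 6, 0, 8, 4]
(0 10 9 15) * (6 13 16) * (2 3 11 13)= (0 10 9 15)(2 3 11 13 16 6)= [10, 1, 3, 11, 4, 5, 2, 7, 8, 15, 9, 13, 12, 16, 14, 0, 6]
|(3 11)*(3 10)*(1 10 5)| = 5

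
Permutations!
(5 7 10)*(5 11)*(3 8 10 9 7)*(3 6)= (3 8 10 11 5 6)(7 9)= [0, 1, 2, 8, 4, 6, 3, 9, 10, 7, 11, 5]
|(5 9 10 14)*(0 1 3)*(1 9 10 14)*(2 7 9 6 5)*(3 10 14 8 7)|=6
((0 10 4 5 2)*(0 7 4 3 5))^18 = [2, 1, 10, 4, 5, 0, 6, 3, 8, 9, 7] = (0 2 10 7 3 4 5)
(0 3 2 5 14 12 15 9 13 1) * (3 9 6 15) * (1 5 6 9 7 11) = (0 7 11 1)(2 6 15 9 13 5 14 12 3) = [7, 0, 6, 2, 4, 14, 15, 11, 8, 13, 10, 1, 3, 5, 12, 9]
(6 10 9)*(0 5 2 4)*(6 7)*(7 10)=[5, 1, 4, 3, 0, 2, 7, 6, 8, 10, 9]=(0 5 2 4)(6 7)(9 10)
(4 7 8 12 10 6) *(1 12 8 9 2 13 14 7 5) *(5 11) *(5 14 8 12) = [0, 5, 13, 3, 11, 1, 4, 9, 12, 2, 6, 14, 10, 8, 7] = (1 5)(2 13 8 12 10 6 4 11 14 7 9)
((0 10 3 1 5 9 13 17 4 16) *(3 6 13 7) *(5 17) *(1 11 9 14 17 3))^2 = (0 6 5 17 16 10 13 14 4)(1 11 7 3 9) = [6, 11, 2, 9, 0, 17, 5, 3, 8, 1, 13, 7, 12, 14, 4, 15, 10, 16]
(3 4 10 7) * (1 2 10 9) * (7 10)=(10)(1 2 7 3 4 9)=[0, 2, 7, 4, 9, 5, 6, 3, 8, 1, 10]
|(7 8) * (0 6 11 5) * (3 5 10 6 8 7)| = 12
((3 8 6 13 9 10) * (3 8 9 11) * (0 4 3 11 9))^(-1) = (0 3 4)(6 8 10 9 13) = [3, 1, 2, 4, 0, 5, 8, 7, 10, 13, 9, 11, 12, 6]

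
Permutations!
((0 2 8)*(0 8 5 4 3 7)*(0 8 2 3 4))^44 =(0 7 2)(3 8 5) =[7, 1, 0, 8, 4, 3, 6, 2, 5]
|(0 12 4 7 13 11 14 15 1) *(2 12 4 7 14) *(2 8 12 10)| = 10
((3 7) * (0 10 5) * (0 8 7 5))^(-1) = (0 10)(3 7 8 5) = [10, 1, 2, 7, 4, 3, 6, 8, 5, 9, 0]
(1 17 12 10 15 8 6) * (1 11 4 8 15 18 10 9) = (1 17 12 9)(4 8 6 11)(10 18) = [0, 17, 2, 3, 8, 5, 11, 7, 6, 1, 18, 4, 9, 13, 14, 15, 16, 12, 10]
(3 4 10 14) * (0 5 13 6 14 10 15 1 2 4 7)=[5, 2, 4, 7, 15, 13, 14, 0, 8, 9, 10, 11, 12, 6, 3, 1]=(0 5 13 6 14 3 7)(1 2 4 15)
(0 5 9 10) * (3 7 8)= (0 5 9 10)(3 7 8)= [5, 1, 2, 7, 4, 9, 6, 8, 3, 10, 0]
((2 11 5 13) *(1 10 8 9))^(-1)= (1 9 8 10)(2 13 5 11)= [0, 9, 13, 3, 4, 11, 6, 7, 10, 8, 1, 2, 12, 5]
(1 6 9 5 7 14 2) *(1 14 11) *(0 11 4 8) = (0 11 1 6 9 5 7 4 8)(2 14) = [11, 6, 14, 3, 8, 7, 9, 4, 0, 5, 10, 1, 12, 13, 2]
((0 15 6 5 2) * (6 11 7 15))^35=(0 2 5 6)(7 11 15)=[2, 1, 5, 3, 4, 6, 0, 11, 8, 9, 10, 15, 12, 13, 14, 7]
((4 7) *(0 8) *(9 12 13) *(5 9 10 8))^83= (0 8 10 13 12 9 5)(4 7)= [8, 1, 2, 3, 7, 0, 6, 4, 10, 5, 13, 11, 9, 12]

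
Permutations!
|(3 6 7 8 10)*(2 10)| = |(2 10 3 6 7 8)| = 6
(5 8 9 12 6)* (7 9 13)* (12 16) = (5 8 13 7 9 16 12 6) = [0, 1, 2, 3, 4, 8, 5, 9, 13, 16, 10, 11, 6, 7, 14, 15, 12]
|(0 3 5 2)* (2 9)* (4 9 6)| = 7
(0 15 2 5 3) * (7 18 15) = (0 7 18 15 2 5 3) = [7, 1, 5, 0, 4, 3, 6, 18, 8, 9, 10, 11, 12, 13, 14, 2, 16, 17, 15]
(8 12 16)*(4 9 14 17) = [0, 1, 2, 3, 9, 5, 6, 7, 12, 14, 10, 11, 16, 13, 17, 15, 8, 4] = (4 9 14 17)(8 12 16)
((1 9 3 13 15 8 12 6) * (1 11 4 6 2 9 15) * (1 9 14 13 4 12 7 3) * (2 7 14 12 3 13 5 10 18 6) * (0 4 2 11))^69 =(0 4 11 3 2 12 7 13 9 1 15 8 14 5 10 18 6) =[4, 15, 12, 2, 11, 10, 0, 13, 14, 1, 18, 3, 7, 9, 5, 8, 16, 17, 6]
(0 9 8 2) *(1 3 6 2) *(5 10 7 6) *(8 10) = (0 9 10 7 6 2)(1 3 5 8) = [9, 3, 0, 5, 4, 8, 2, 6, 1, 10, 7]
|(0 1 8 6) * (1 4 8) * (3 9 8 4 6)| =|(0 6)(3 9 8)| =6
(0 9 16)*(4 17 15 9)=[4, 1, 2, 3, 17, 5, 6, 7, 8, 16, 10, 11, 12, 13, 14, 9, 0, 15]=(0 4 17 15 9 16)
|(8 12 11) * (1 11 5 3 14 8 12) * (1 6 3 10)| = 20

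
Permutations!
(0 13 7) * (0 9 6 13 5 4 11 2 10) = (0 5 4 11 2 10)(6 13 7 9) = [5, 1, 10, 3, 11, 4, 13, 9, 8, 6, 0, 2, 12, 7]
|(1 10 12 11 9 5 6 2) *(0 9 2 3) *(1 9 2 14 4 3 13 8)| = 14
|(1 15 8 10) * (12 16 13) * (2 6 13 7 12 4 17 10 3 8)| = |(1 15 2 6 13 4 17 10)(3 8)(7 12 16)| = 24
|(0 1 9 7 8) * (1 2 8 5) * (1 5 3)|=12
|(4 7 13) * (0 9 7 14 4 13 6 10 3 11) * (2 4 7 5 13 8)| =13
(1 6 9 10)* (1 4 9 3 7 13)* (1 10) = (1 6 3 7 13 10 4 9) = [0, 6, 2, 7, 9, 5, 3, 13, 8, 1, 4, 11, 12, 10]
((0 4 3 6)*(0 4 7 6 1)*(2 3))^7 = (7) = [0, 1, 2, 3, 4, 5, 6, 7]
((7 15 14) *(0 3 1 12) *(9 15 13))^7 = (0 12 1 3)(7 9 14 13 15) = [12, 3, 2, 0, 4, 5, 6, 9, 8, 14, 10, 11, 1, 15, 13, 7]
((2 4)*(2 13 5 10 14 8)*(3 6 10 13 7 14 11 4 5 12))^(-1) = (2 8 14 7 4 11 10 6 3 12 13 5) = [0, 1, 8, 12, 11, 2, 3, 4, 14, 9, 6, 10, 13, 5, 7]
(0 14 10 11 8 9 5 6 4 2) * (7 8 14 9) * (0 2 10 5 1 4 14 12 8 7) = [9, 4, 2, 3, 10, 6, 14, 7, 0, 1, 11, 12, 8, 13, 5] = (0 9 1 4 10 11 12 8)(5 6 14)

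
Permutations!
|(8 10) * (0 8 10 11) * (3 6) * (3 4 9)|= |(0 8 11)(3 6 4 9)|= 12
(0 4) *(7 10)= (0 4)(7 10)= [4, 1, 2, 3, 0, 5, 6, 10, 8, 9, 7]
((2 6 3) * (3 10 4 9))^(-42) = [0, 1, 2, 3, 4, 5, 6, 7, 8, 9, 10] = (10)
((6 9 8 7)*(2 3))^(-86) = (6 8)(7 9) = [0, 1, 2, 3, 4, 5, 8, 9, 6, 7]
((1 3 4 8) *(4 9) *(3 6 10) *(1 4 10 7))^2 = [0, 7, 2, 10, 4, 5, 1, 6, 8, 3, 9] = (1 7 6)(3 10 9)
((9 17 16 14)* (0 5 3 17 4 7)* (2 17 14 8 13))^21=(2 17 16 8 13)=[0, 1, 17, 3, 4, 5, 6, 7, 13, 9, 10, 11, 12, 2, 14, 15, 8, 16]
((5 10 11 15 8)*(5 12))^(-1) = (5 12 8 15 11 10) = [0, 1, 2, 3, 4, 12, 6, 7, 15, 9, 5, 10, 8, 13, 14, 11]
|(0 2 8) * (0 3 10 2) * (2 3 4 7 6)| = 10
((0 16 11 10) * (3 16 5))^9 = [16, 1, 2, 10, 4, 11, 6, 7, 8, 9, 3, 5, 12, 13, 14, 15, 0] = (0 16)(3 10)(5 11)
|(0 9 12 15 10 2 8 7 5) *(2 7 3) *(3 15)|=|(0 9 12 3 2 8 15 10 7 5)|=10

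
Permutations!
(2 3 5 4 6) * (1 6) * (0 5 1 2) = (0 5 4 2 3 1 6) = [5, 6, 3, 1, 2, 4, 0]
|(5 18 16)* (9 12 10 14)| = 12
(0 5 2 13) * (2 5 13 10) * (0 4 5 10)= (0 13 4 5 10 2)= [13, 1, 0, 3, 5, 10, 6, 7, 8, 9, 2, 11, 12, 4]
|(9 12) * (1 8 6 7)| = |(1 8 6 7)(9 12)| = 4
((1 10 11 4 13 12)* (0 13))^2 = (0 12 10 4 13 1 11) = [12, 11, 2, 3, 13, 5, 6, 7, 8, 9, 4, 0, 10, 1]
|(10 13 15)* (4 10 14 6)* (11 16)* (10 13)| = 10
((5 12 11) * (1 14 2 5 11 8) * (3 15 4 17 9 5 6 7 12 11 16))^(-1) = (1 8 12 7 6 2 14)(3 16 11 5 9 17 4 15) = [0, 8, 14, 16, 15, 9, 2, 6, 12, 17, 10, 5, 7, 13, 1, 3, 11, 4]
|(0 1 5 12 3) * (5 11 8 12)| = 6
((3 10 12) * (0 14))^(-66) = (14) = [0, 1, 2, 3, 4, 5, 6, 7, 8, 9, 10, 11, 12, 13, 14]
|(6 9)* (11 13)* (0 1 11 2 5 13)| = |(0 1 11)(2 5 13)(6 9)| = 6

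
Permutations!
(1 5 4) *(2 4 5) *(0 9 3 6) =(0 9 3 6)(1 2 4) =[9, 2, 4, 6, 1, 5, 0, 7, 8, 3]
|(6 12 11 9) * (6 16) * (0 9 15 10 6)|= 15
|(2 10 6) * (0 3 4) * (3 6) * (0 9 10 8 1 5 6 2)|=|(0 2 8 1 5 6)(3 4 9 10)|=12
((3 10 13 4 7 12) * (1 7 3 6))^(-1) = (1 6 12 7)(3 4 13 10) = [0, 6, 2, 4, 13, 5, 12, 1, 8, 9, 3, 11, 7, 10]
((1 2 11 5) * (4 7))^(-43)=(1 2 11 5)(4 7)=[0, 2, 11, 3, 7, 1, 6, 4, 8, 9, 10, 5]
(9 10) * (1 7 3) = (1 7 3)(9 10) = [0, 7, 2, 1, 4, 5, 6, 3, 8, 10, 9]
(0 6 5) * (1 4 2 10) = (0 6 5)(1 4 2 10) = [6, 4, 10, 3, 2, 0, 5, 7, 8, 9, 1]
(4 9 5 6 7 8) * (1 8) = [0, 8, 2, 3, 9, 6, 7, 1, 4, 5] = (1 8 4 9 5 6 7)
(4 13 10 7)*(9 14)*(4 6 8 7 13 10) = (4 10 13)(6 8 7)(9 14) = [0, 1, 2, 3, 10, 5, 8, 6, 7, 14, 13, 11, 12, 4, 9]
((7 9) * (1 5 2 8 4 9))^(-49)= (9)= [0, 1, 2, 3, 4, 5, 6, 7, 8, 9]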